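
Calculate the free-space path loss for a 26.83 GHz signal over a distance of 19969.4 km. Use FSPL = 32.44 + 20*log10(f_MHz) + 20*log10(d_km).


f = 26.83 GHz = 26830.0000 MHz
d = 19969.4 km
FSPL = 32.44 + 20*log10(26830.0000) + 20*log10(19969.4)
FSPL = 32.44 + 88.5724 + 86.0073
FSPL = 207.0197 dB

207.0197 dB


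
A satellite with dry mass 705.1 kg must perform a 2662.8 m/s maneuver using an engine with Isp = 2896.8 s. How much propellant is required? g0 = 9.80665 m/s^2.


ve = Isp * g0 = 2896.8 * 9.80665 = 28407.903720 m/s
mass ratio = exp(dv/ve) = exp(2662.8/28407.903720) = 1.09826809
m_prop = m_dry * (mr - 1) = 705.1 * (1.09826809 - 1)
m_prop = 69.2888 kg

69.2888 kg


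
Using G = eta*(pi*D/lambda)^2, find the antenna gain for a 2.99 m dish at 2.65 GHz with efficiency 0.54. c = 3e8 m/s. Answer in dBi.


lambda = c/f = 3e8 / 2.65e+09 = 0.1132075 m
G = eta*(pi*D/lambda)^2 = 0.54*(pi*2.99/0.1132075)^2
G = 3717.7923 (linear)
G = 10*log10(3717.7923) = 35.7029 dBi

35.7029 dBi


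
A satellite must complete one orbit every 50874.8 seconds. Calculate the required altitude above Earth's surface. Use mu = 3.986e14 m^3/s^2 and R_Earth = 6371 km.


T = 50874.8 s
r = (mu*T^2/(4*pi^2))^(1/3) = (3.986e14 * 50874.8^2 / (4*pi^2))^(1/3)
r = 2.9675246e+07 m = 29675.2461 km
alt = r - R_E = 29675.2461 - 6371 = 23304.2461 km

23304.2461 km


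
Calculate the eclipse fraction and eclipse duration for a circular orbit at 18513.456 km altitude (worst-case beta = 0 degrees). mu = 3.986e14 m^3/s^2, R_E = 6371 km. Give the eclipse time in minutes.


r = 24884.4560 km
T = 651.1067 min
Eclipse fraction = arcsin(R_E/r)/pi = arcsin(6371.0000/24884.4560)/pi
= arcsin(0.2560233)/pi = 0.08241238
Eclipse duration = 0.08241238 * 651.1067 = 53.6593 min

53.6593 minutes


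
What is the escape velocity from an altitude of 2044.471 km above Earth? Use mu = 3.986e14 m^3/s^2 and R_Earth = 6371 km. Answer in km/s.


r = 6371.0 + 2044.471 = 8415.4710 km = 8.415471e+06 m
v_esc = sqrt(2*mu/r) = sqrt(2*3.986e14 / 8.415471e+06)
v_esc = 9732.9486 m/s = 9.7329 km/s

9.7329 km/s


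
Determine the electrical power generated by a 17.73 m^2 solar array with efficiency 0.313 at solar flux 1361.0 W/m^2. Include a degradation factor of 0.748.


P = area * eta * S * degradation
P = 17.73 * 0.313 * 1361.0 * 0.748
P = 5649.5362 W

5649.5362 W


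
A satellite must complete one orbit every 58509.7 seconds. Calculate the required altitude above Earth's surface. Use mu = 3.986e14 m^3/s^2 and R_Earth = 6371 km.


T = 58509.7 s
r = (mu*T^2/(4*pi^2))^(1/3) = (3.986e14 * 58509.7^2 / (4*pi^2))^(1/3)
r = 3.2574501e+07 m = 32574.5006 km
alt = r - R_E = 32574.5006 - 6371 = 26203.5006 km

26203.5006 km


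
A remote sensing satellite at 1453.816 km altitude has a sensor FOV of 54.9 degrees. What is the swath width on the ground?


FOV = 54.9 deg = 0.9581858 rad
swath = 2 * alt * tan(FOV/2) = 2 * 1453.816 * tan(0.4790929)
swath = 2 * 1453.816 * 0.5194584
swath = 1510.3939 km

1510.3939 km


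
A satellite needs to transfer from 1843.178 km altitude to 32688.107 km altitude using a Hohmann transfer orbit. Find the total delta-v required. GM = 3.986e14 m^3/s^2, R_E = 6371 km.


r1 = 8214.1780 km = 8.214178e+06 m
r2 = 39059.1070 km = 3.9059107e+07 m
dv1 = sqrt(mu/r1)*(sqrt(2*r2/(r1+r2)) - 1) = 1988.7285 m/s
dv2 = sqrt(mu/r2)*(1 - sqrt(2*r1/(r1+r2))) = 1311.3329 m/s
total dv = |dv1| + |dv2| = 1988.7285 + 1311.3329 = 3300.0615 m/s = 3.3001 km/s

3.3001 km/s


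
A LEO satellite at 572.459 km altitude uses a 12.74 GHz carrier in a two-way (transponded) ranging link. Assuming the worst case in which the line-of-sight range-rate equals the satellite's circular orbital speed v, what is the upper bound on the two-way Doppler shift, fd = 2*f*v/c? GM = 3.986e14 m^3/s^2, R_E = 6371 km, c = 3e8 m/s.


r = 6.943459e+06 m
v = sqrt(mu/r) = 7576.7108 m/s (worst-case radial velocity)
f = 12.74 GHz = 1.274e+10 Hz
fd = 2*f*v/c = 2*1.274e+10*7576.7108/3.0e+08
fd = 643515.3021 Hz

643515.3021 Hz


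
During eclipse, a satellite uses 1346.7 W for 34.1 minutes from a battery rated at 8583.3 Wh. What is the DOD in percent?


E_used = P * t / 60 = 1346.7 * 34.1 / 60 = 765.3745 Wh
DOD = E_used / E_total * 100 = 765.3745 / 8583.3 * 100
DOD = 8.9170 %

8.9170 %


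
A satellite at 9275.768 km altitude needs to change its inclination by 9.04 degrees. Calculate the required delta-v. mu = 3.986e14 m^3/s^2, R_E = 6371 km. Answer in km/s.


r = 15646.7680 km = 1.5646768e+07 m
V = sqrt(mu/r) = 5047.2675 m/s
di = 9.04 deg = 0.1577778 rad
dV = 2*V*sin(di/2) = 2*5047.2675*sin(0.07888888)
dV = 795.5208 m/s = 0.7955208 km/s

0.7955 km/s


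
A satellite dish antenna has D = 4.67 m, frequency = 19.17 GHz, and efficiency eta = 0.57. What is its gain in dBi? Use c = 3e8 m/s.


lambda = c/f = 3e8 / 1.917e+10 = 0.01564945 m
G = eta*(pi*D/lambda)^2 = 0.57*(pi*4.67/0.01564945)^2
G = 500968.1072 (linear)
G = 10*log10(500968.1072) = 56.9981 dBi

56.9981 dBi


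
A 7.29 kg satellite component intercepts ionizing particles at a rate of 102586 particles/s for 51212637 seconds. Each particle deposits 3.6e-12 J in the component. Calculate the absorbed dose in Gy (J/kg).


Total energy deposited = rate * time * E_per
  = 102586 * 51212637 * 3.6e-12 = 18.9133 J
Dose = E_total / mass = 18.9133 / 7.29
Dose = 2.5944 Gy

2.5944 Gy


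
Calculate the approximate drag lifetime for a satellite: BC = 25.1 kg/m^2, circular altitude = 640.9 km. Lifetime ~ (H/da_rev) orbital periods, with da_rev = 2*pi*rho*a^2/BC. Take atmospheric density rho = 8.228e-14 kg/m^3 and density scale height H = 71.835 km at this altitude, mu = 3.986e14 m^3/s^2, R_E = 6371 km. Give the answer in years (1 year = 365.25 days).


a = R_E + alt = 7011.9000 km = 7.0119e+06 m
da_rev = 2*pi*rho*a^2/BC = 2*pi*8.228e-14*(7.0119e+06)^2/25.1 = 1.012679 m per revolution
N = H/da_rev = 71835.0000 m / 1.012679 m = 70935.5987 revolutions
P = 2*pi*sqrt(a^3/mu) = 5843.3889 s
lifetime = N*P = 70935.5987 * 5843.3889 = 4.1450429e+08 s = 4797.5034 days
years = 4797.5034 / 365.25 = 13.1348 years

13.1348 years


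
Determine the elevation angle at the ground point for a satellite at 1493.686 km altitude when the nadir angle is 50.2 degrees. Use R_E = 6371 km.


r = R_E + alt = 7864.6860 km
Law of sines in the satellite / Earth-center / ground-point triangle:
  sin(nadir)/R_E = sin(90 + el)/r  =>  cos(el) = (r/R_E)*sin(nadir)
cos(el) = (7864.6860 / 6371.0000) * sin(50.2 deg) = 0.9484082
el = arccos(0.9484082) = 18.4847 deg
(Earth-central angle = 90 - nadir - el = 21.3153 deg)

18.4847 degrees


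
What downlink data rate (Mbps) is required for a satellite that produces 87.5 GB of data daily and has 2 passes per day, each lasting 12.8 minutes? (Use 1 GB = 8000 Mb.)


total contact time = 2 * 12.8 * 60 = 1536.0000 s
data = 87.5 GB = 700000.0000 Mb
rate = 700000.0000 / 1536.0000 = 455.7292 Mbps

455.7292 Mbps


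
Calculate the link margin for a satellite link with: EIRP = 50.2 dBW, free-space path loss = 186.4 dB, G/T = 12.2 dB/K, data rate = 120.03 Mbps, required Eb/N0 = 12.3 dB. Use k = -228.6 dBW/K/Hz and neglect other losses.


C/N0 = EIRP - FSPL + G/T - k = 50.2 - 186.4 + 12.2 - (-228.6)
C/N0 = 104.6000 dB-Hz
R_b = 120.03 Mbps = 1.2003e+08 bps -> 10*log10(R_b) = 80.7929 dB-Hz
Eb/N0 = C/N0 - 10*log10(R_b) = 104.6000 - 80.7929 = 23.8071 dB
Margin = Eb/N0 - Eb/N0_req = 23.8071 - 12.3 = 11.5071 dB (link closes)

11.5071 dB


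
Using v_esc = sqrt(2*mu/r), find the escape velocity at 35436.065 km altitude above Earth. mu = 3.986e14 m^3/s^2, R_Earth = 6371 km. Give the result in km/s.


r = 6371.0 + 35436.065 = 41807.0650 km = 4.1807065e+07 m
v_esc = sqrt(2*mu/r) = sqrt(2*3.986e14 / 4.1807065e+07)
v_esc = 4366.7548 m/s = 4.3668 km/s

4.3668 km/s


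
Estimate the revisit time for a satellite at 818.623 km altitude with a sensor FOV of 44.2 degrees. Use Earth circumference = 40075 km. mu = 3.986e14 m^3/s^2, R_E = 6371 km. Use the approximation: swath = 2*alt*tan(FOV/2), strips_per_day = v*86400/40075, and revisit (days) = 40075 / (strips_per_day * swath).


swath = 2*818.623*tan(0.3857178) = 664.8167 km
v = sqrt(mu/r) = 7445.8724 m/s = 7.4459 km/s
strips/day = v*86400/40075 = 7.4459*86400/40075 = 16.0530
coverage/day = strips * swath = 16.0530 * 664.8167 = 10672.2919 km
revisit = 40075 / 10672.2919 = 3.7551 days

3.7551 days


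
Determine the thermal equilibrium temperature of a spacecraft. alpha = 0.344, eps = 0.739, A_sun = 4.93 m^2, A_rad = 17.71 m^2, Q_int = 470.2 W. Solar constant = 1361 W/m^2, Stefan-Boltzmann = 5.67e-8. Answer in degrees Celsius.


Numerator = alpha*S*A_sun + Q_int = 0.344*1361*4.93 + 470.2 = 2778.3471 W
Denominator = eps*sigma*A_rad = 0.739*5.67e-8*17.71 = 7.4207202e-07 W/K^4
T^4 = 3.7440397e+09 K^4
T = 247.3632 K = -25.7868 C

-25.7868 degrees Celsius


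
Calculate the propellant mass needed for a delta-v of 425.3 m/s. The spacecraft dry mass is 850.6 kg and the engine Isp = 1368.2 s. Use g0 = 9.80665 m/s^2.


ve = Isp * g0 = 1368.2 * 9.80665 = 13417.458530 m/s
mass ratio = exp(dv/ve) = exp(425.3/13417.458530) = 1.03220522
m_prop = m_dry * (mr - 1) = 850.6 * (1.03220522 - 1)
m_prop = 27.3938 kg

27.3938 kg


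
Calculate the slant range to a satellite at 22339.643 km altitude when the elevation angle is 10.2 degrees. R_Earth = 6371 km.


h = 22339.643 km, el = 10.2 deg
d = -R_E*sin(el) + sqrt((R_E*sin(el))^2 + 2*R_E*h + h^2)
d = -6371.0000*sin(0.1780236) + sqrt((6371.0000*0.1770847)^2 + 2*6371.0000*22339.643 + 22339.643^2)
d = 26889.3632 km

26889.3632 km


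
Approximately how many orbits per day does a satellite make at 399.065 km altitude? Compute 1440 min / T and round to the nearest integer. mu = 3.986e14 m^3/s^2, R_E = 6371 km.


r = 6.770065e+06 m
T = 2*pi*sqrt(r^3/mu) = 5543.7097 s = 92.3952 min
revs/day = 1440 / 92.3952 = 15.5852
Rounded: 16 revolutions per day

16 revolutions per day


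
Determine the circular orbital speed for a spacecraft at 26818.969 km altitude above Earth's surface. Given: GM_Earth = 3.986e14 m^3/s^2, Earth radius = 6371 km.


r = R_E + alt = 6371.0 + 26818.969 = 33189.9690 km = 3.3189969e+07 m
v = sqrt(mu/r) = sqrt(3.986e14 / 3.3189969e+07) = 3465.4946 m/s = 3.4655 km/s

3.4655 km/s


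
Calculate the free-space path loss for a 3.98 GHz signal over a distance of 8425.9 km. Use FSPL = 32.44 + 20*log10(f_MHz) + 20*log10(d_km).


f = 3.98 GHz = 3980.0000 MHz
d = 8425.9 km
FSPL = 32.44 + 20*log10(3980.0000) + 20*log10(8425.9)
FSPL = 32.44 + 71.9977 + 78.5123
FSPL = 182.9500 dB

182.9500 dB


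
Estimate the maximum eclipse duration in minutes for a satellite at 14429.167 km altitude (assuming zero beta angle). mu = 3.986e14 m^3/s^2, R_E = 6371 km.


r = 20800.1670 km
T = 497.5769 min
Eclipse fraction = arcsin(R_E/r)/pi = arcsin(6371.0000/20800.1670)/pi
= arcsin(0.3062956)/pi = 0.0990896
Eclipse duration = 0.0990896 * 497.5769 = 49.3047 min

49.3047 minutes


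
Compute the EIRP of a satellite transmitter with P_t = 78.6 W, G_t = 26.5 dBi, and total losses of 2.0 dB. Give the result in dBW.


Pt = 78.6 W = 18.9542 dBW
EIRP = Pt_dBW + Gt - losses = 18.9542 + 26.5 - 2.0 = 43.4542 dBW

43.4542 dBW


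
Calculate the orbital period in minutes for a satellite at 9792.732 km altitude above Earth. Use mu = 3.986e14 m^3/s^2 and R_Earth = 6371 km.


r = 16163.7320 km = 1.6163732e+07 m
T = 2*pi*sqrt(r^3/mu) = 2*pi*sqrt(4.2230374e+21 / 3.986e14)
T = 20451.4301 s = 340.8572 min

340.8572 minutes


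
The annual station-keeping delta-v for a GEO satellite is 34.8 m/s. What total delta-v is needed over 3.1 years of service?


dV = rate * years = 34.8 * 3.1
dV = 107.8800 m/s

107.8800 m/s


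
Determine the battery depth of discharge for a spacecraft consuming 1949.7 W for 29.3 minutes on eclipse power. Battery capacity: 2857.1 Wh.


E_used = P * t / 60 = 1949.7 * 29.3 / 60 = 952.1035 Wh
DOD = E_used / E_total * 100 = 952.1035 / 2857.1 * 100
DOD = 33.3241 %

33.3241 %


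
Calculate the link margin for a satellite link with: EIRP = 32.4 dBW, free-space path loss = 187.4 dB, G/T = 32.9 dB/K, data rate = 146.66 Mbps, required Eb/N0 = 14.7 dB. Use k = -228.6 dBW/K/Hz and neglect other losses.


C/N0 = EIRP - FSPL + G/T - k = 32.4 - 187.4 + 32.9 - (-228.6)
C/N0 = 106.5000 dB-Hz
R_b = 146.66 Mbps = 1.4666e+08 bps -> 10*log10(R_b) = 81.6631 dB-Hz
Eb/N0 = C/N0 - 10*log10(R_b) = 106.5000 - 81.6631 = 24.8369 dB
Margin = Eb/N0 - Eb/N0_req = 24.8369 - 14.7 = 10.1369 dB (link closes)

10.1369 dB


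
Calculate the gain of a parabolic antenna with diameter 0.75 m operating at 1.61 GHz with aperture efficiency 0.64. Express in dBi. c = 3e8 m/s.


lambda = c/f = 3e8 / 1.61e+09 = 0.1863354 m
G = eta*(pi*D/lambda)^2 = 0.64*(pi*0.75/0.1863354)^2
G = 102.3320 (linear)
G = 10*log10(102.3320) = 20.1001 dBi

20.1001 dBi


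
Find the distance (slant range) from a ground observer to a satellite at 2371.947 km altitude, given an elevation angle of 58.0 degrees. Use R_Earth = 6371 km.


h = 2371.947 km, el = 58.0 deg
d = -R_E*sin(el) + sqrt((R_E*sin(el))^2 + 2*R_E*h + h^2)
d = -6371.0000*sin(1.0123) + sqrt((6371.0000*0.8480481)^2 + 2*6371.0000*2371.947 + 2371.947^2)
d = 2661.8835 km

2661.8835 km


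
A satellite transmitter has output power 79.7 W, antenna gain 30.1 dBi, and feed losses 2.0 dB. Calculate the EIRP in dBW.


Pt = 79.7 W = 19.0146 dBW
EIRP = Pt_dBW + Gt - losses = 19.0146 + 30.1 - 2.0 = 47.1146 dBW

47.1146 dBW


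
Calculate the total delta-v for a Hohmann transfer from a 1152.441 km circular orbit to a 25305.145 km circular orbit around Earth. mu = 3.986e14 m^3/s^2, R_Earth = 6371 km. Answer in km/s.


r1 = 7523.4410 km = 7.523441e+06 m
r2 = 31676.1450 km = 3.1676145e+07 m
dv1 = sqrt(mu/r1)*(sqrt(2*r2/(r1+r2)) - 1) = 1974.5786 m/s
dv2 = sqrt(mu/r2)*(1 - sqrt(2*r1/(r1+r2))) = 1349.5533 m/s
total dv = |dv1| + |dv2| = 1974.5786 + 1349.5533 = 3324.1320 m/s = 3.3241 km/s

3.3241 km/s


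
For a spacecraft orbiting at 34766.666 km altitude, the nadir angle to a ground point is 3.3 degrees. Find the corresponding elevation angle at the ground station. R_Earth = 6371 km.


r = R_E + alt = 41137.6660 km
Law of sines in the satellite / Earth-center / ground-point triangle:
  sin(nadir)/R_E = sin(90 + el)/r  =>  cos(el) = (r/R_E)*sin(nadir)
cos(el) = (41137.6660 / 6371.0000) * sin(3.3 deg) = 0.371692
el = arccos(0.371692) = 68.1800 deg
(Earth-central angle = 90 - nadir - el = 18.5200 deg)

68.1800 degrees


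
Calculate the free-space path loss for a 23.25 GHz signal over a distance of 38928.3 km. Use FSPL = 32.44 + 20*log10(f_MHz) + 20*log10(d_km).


f = 23.25 GHz = 23250.0000 MHz
d = 38928.3 km
FSPL = 32.44 + 20*log10(23250.0000) + 20*log10(38928.3)
FSPL = 32.44 + 87.3285 + 91.8053
FSPL = 211.5738 dB

211.5738 dB


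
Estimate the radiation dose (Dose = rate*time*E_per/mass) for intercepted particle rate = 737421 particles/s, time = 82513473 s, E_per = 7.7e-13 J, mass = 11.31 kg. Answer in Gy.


Total energy deposited = rate * time * E_per
  = 737421 * 82513473 * 7.7e-13 = 46.8523 J
Dose = E_total / mass = 46.8523 / 11.31
Dose = 4.1426 Gy

4.1426 Gy


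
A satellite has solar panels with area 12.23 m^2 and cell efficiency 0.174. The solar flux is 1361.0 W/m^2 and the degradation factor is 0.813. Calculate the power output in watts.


P = area * eta * S * degradation
P = 12.23 * 0.174 * 1361.0 * 0.813
P = 2354.6392 W

2354.6392 W


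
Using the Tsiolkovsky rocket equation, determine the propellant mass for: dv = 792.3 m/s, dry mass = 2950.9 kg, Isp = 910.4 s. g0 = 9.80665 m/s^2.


ve = Isp * g0 = 910.4 * 9.80665 = 8927.974160 m/s
mass ratio = exp(dv/ve) = exp(792.3/8927.974160) = 1.09280036
m_prop = m_dry * (mr - 1) = 2950.9 * (1.09280036 - 1)
m_prop = 273.8446 kg

273.8446 kg


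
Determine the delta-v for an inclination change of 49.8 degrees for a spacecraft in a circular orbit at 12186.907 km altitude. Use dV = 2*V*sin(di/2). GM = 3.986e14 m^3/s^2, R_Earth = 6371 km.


r = 18557.9070 km = 1.8557907e+07 m
V = sqrt(mu/r) = 4634.5135 m/s
di = 49.8 deg = 0.869174 rad
dV = 2*V*sin(di/2) = 2*4634.5135*sin(0.434587)
dV = 3902.5923 m/s = 3.9026 km/s

3.9026 km/s


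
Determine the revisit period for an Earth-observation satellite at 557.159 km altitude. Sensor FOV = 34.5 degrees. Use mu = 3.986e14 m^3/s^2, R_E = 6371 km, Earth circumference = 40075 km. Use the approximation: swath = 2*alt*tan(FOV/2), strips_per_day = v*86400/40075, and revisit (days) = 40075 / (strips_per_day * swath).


swath = 2*557.159*tan(0.3010693) = 346.0049 km
v = sqrt(mu/r) = 7585.0723 m/s = 7.5851 km/s
strips/day = v*86400/40075 = 7.5851*86400/40075 = 16.3531
coverage/day = strips * swath = 16.3531 * 346.0049 = 5658.2513 km
revisit = 40075 / 5658.2513 = 7.0826 days

7.0826 days


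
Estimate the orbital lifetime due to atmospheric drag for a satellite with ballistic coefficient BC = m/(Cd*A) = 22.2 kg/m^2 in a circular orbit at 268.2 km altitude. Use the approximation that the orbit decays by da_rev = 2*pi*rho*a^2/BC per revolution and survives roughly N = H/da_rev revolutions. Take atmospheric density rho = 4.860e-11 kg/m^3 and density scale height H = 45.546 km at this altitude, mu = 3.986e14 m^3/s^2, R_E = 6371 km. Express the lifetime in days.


a = R_E + alt = 6639.2000 km = 6.6392e+06 m
da_rev = 2*pi*rho*a^2/BC = 2*pi*4.860e-11*(6.6392e+06)^2/22.2 = 606.309909 m per revolution
N = H/da_rev = 45546.0000 m / 606.309909 m = 75.1200 revolutions
P = 2*pi*sqrt(a^3/mu) = 5383.7496 s
lifetime = N*P = 75.1200 * 5383.7496 = 404427.2627 s = 4.6809 days

4.6809 days


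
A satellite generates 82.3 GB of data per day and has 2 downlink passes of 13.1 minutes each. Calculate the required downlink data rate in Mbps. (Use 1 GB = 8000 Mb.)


total contact time = 2 * 13.1 * 60 = 1572.0000 s
data = 82.3 GB = 658400.0000 Mb
rate = 658400.0000 / 1572.0000 = 418.8295 Mbps

418.8295 Mbps


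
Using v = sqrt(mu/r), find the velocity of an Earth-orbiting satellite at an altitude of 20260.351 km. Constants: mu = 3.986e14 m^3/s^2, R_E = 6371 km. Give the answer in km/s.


r = R_E + alt = 6371.0 + 20260.351 = 26631.3510 km = 2.6631351e+07 m
v = sqrt(mu/r) = sqrt(3.986e14 / 2.6631351e+07) = 3868.7623 m/s = 3.8688 km/s

3.8688 km/s


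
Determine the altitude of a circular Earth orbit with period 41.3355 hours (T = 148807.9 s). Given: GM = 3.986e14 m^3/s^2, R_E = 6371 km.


T = 148807.9 s
r = (mu*T^2/(4*pi^2))^(1/3) = (3.986e14 * 148807.9^2 / (4*pi^2))^(1/3)
r = 6.0693639e+07 m = 60693.6391 km
alt = r - R_E = 60693.6391 - 6371 = 54322.6391 km

54322.6391 km


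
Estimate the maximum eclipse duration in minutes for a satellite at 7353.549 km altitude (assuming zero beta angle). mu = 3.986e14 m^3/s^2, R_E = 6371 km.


r = 13724.5490 km
T = 266.6902 min
Eclipse fraction = arcsin(R_E/r)/pi = arcsin(6371.0000/13724.5490)/pi
= arcsin(0.4642047)/pi = 0.1536598
Eclipse duration = 0.1536598 * 266.6902 = 40.9796 min

40.9796 minutes


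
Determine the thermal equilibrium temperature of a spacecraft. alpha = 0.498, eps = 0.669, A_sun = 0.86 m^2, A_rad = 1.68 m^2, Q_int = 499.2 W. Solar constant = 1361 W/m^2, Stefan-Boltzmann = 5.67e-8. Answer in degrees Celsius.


Numerator = alpha*S*A_sun + Q_int = 0.498*1361*0.86 + 499.2 = 1082.0891 W
Denominator = eps*sigma*A_rad = 0.669*5.67e-8*1.68 = 6.3726264e-08 W/K^4
T^4 = 1.6980269e+10 K^4
T = 360.9825 K = 87.8325 C

87.8325 degrees Celsius


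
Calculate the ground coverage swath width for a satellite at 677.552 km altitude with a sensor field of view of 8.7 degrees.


FOV = 8.7 deg = 0.1518436 rad
swath = 2 * alt * tan(FOV/2) = 2 * 677.552 * tan(0.07592182)
swath = 2 * 677.552 * 0.07606803
swath = 103.0801 km

103.0801 km


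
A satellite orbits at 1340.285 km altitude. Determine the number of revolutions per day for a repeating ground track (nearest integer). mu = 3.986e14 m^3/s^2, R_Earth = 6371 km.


r = 7.711285e+06 m
T = 2*pi*sqrt(r^3/mu) = 6739.0915 s = 112.3182 min
revs/day = 1440 / 112.3182 = 12.8207
Rounded: 13 revolutions per day

13 revolutions per day


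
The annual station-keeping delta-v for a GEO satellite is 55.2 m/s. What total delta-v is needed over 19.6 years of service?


dV = rate * years = 55.2 * 19.6
dV = 1081.9200 m/s

1081.9200 m/s


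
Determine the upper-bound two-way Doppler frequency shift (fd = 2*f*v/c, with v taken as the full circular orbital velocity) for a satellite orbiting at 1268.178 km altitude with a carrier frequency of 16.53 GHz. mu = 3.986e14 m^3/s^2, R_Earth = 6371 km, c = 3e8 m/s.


r = 7.639178e+06 m
v = sqrt(mu/r) = 7223.4610 m/s (worst-case radial velocity)
f = 16.53 GHz = 1.653e+10 Hz
fd = 2*f*v/c = 2*1.653e+10*7223.4610/3.0e+08
fd = 796025.4023 Hz

796025.4023 Hz


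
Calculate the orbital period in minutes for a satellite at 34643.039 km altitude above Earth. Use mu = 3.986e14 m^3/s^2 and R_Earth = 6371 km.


r = 41014.0390 km = 4.1014039e+07 m
T = 2*pi*sqrt(r^3/mu) = 2*pi*sqrt(6.8991823e+22 / 3.986e14)
T = 82662.7847 s = 1377.7131 min

1377.7131 minutes


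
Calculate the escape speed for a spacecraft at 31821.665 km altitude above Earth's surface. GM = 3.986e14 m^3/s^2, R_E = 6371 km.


r = 6371.0 + 31821.665 = 38192.6650 km = 3.8192665e+07 m
v_esc = sqrt(2*mu/r) = sqrt(2*3.986e14 / 3.8192665e+07)
v_esc = 4568.7107 m/s = 4.5687 km/s

4.5687 km/s


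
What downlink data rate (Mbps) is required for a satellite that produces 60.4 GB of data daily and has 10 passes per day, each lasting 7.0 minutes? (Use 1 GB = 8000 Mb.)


total contact time = 10 * 7.0 * 60 = 4200.0000 s
data = 60.4 GB = 483200.0000 Mb
rate = 483200.0000 / 4200.0000 = 115.0476 Mbps

115.0476 Mbps


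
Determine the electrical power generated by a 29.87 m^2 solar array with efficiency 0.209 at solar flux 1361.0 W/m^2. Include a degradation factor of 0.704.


P = area * eta * S * degradation
P = 29.87 * 0.209 * 1361.0 * 0.704
P = 5981.5301 W

5981.5301 W


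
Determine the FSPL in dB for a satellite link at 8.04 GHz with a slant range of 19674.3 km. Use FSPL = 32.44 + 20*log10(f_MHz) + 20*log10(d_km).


f = 8.04 GHz = 8040.0000 MHz
d = 19674.3 km
FSPL = 32.44 + 20*log10(8040.0000) + 20*log10(19674.3)
FSPL = 32.44 + 78.1051 + 85.8780
FSPL = 196.4231 dB

196.4231 dB


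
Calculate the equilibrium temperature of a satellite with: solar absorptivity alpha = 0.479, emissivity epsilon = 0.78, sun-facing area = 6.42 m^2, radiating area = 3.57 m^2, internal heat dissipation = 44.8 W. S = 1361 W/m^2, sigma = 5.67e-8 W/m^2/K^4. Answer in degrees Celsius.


Numerator = alpha*S*A_sun + Q_int = 0.479*1361*6.42 + 44.8 = 4230.1200 W
Denominator = eps*sigma*A_rad = 0.78*5.67e-8*3.57 = 1.5788682e-07 W/K^4
T^4 = 2.6792103e+10 K^4
T = 404.5775 K = 131.4275 C

131.4275 degrees Celsius


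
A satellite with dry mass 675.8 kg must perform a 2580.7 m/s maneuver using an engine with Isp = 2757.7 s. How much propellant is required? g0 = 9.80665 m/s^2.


ve = Isp * g0 = 2757.7 * 9.80665 = 27043.798705 m/s
mass ratio = exp(dv/ve) = exp(2580.7/27043.798705) = 1.10012816
m_prop = m_dry * (mr - 1) = 675.8 * (1.10012816 - 1)
m_prop = 67.6666 kg

67.6666 kg


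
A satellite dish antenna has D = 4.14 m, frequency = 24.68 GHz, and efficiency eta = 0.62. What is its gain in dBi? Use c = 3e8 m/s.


lambda = c/f = 3e8 / 2.468e+10 = 0.01215559 m
G = eta*(pi*D/lambda)^2 = 0.62*(pi*4.14/0.01215559)^2
G = 709806.4123 (linear)
G = 10*log10(709806.4123) = 58.5114 dBi

58.5114 dBi


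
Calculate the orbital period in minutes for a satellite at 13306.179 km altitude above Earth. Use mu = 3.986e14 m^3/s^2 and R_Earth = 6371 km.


r = 19677.1790 km = 1.9677179e+07 m
T = 2*pi*sqrt(r^3/mu) = 2*pi*sqrt(7.618834e+21 / 3.986e14)
T = 27469.7986 s = 457.8300 min

457.8300 minutes


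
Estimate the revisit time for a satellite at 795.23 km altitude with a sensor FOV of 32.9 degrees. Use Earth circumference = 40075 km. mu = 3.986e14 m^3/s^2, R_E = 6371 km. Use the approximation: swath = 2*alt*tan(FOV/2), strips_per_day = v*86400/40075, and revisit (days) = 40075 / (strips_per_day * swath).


swath = 2*795.23*tan(0.2871067) = 469.6064 km
v = sqrt(mu/r) = 7458.0154 m/s = 7.4580 km/s
strips/day = v*86400/40075 = 7.4580*86400/40075 = 16.0792
coverage/day = strips * swath = 16.0792 * 469.6064 = 7550.8785 km
revisit = 40075 / 7550.8785 = 5.3073 days

5.3073 days


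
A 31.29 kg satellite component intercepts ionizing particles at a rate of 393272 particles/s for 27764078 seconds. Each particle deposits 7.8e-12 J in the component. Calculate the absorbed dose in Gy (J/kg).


Total energy deposited = rate * time * E_per
  = 393272 * 27764078 * 7.8e-12 = 85.1669 J
Dose = E_total / mass = 85.1669 / 31.29
Dose = 2.7219 Gy

2.7219 Gy


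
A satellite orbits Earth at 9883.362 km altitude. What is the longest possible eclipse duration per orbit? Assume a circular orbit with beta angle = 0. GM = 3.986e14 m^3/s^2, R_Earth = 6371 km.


r = 16254.3620 km
T = 343.7280 min
Eclipse fraction = arcsin(R_E/r)/pi = arcsin(6371.0000/16254.3620)/pi
= arcsin(0.3919563)/pi = 0.1282016
Eclipse duration = 0.1282016 * 343.7280 = 44.0665 min

44.0665 minutes


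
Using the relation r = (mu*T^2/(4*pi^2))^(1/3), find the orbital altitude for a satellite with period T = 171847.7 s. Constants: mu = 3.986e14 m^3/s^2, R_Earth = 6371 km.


T = 171847.7 s
r = (mu*T^2/(4*pi^2))^(1/3) = (3.986e14 * 171847.7^2 / (4*pi^2))^(1/3)
r = 6.6806954e+07 m = 66806.9536 km
alt = r - R_E = 66806.9536 - 6371 = 60435.9536 km

60435.9536 km


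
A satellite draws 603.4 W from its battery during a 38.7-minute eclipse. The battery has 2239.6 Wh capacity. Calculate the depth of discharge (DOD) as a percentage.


E_used = P * t / 60 = 603.4 * 38.7 / 60 = 389.1930 Wh
DOD = E_used / E_total * 100 = 389.1930 / 2239.6 * 100
DOD = 17.3778 %

17.3778 %


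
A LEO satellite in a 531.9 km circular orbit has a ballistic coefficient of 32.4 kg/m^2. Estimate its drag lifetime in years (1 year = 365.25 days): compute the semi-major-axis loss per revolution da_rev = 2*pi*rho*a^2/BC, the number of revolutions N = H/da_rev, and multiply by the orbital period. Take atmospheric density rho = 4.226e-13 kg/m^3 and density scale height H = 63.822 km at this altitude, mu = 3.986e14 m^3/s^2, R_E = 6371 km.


a = R_E + alt = 6902.9000 km = 6.9029e+06 m
da_rev = 2*pi*rho*a^2/BC = 2*pi*4.226e-13*(6.9029e+06)^2/32.4 = 3.905058 m per revolution
N = H/da_rev = 63822.0000 m / 3.905058 m = 16343.4182 revolutions
P = 2*pi*sqrt(a^3/mu) = 5707.6666 s
lifetime = N*P = 16343.4182 * 5707.6666 = 9.3282782e+07 s = 1079.6618 days
years = 1079.6618 / 365.25 = 2.9560 years

2.9560 years


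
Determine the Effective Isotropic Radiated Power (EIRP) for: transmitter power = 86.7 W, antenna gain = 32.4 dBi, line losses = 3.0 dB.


Pt = 86.7 W = 19.3802 dBW
EIRP = Pt_dBW + Gt - losses = 19.3802 + 32.4 - 3.0 = 48.7802 dBW

48.7802 dBW


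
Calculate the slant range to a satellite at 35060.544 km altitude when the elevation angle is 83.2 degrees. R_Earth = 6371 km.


h = 35060.544 km, el = 83.2 deg
d = -R_E*sin(el) + sqrt((R_E*sin(el))^2 + 2*R_E*h + h^2)
d = -6371.0000*sin(1.4521) + sqrt((6371.0000*0.9929655)^2 + 2*6371.0000*35060.544 + 35060.544^2)
d = 35098.4929 km

35098.4929 km


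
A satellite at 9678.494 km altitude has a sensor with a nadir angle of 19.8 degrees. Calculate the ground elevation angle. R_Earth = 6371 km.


r = R_E + alt = 16049.4940 km
Law of sines in the satellite / Earth-center / ground-point triangle:
  sin(nadir)/R_E = sin(90 + el)/r  =>  cos(el) = (r/R_E)*sin(nadir)
cos(el) = (16049.4940 / 6371.0000) * sin(19.8 deg) = 0.8533311
el = arccos(0.8533311) = 31.4242 deg
(Earth-central angle = 90 - nadir - el = 38.7758 deg)

31.4242 degrees


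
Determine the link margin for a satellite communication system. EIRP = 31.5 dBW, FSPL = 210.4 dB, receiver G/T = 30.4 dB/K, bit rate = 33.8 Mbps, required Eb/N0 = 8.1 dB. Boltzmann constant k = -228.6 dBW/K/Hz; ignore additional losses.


C/N0 = EIRP - FSPL + G/T - k = 31.5 - 210.4 + 30.4 - (-228.6)
C/N0 = 80.1000 dB-Hz
R_b = 33.8 Mbps = 3.38e+07 bps -> 10*log10(R_b) = 75.2892 dB-Hz
Eb/N0 = C/N0 - 10*log10(R_b) = 80.1000 - 75.2892 = 4.8108 dB
Margin = Eb/N0 - Eb/N0_req = 4.8108 - 8.1 = -3.2892 dB (negative margin: link does not close)

-3.2892 dB


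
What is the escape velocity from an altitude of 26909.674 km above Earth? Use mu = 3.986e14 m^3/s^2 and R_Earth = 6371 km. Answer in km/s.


r = 6371.0 + 26909.674 = 33280.6740 km = 3.3280674e+07 m
v_esc = sqrt(2*mu/r) = sqrt(2*3.986e14 / 3.3280674e+07)
v_esc = 4894.2662 m/s = 4.8943 km/s

4.8943 km/s


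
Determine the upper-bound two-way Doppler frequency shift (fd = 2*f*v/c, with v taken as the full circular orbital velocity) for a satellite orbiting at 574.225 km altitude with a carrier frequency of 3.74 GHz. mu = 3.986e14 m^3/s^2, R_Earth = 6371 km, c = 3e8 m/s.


r = 6.945225e+06 m
v = sqrt(mu/r) = 7575.7474 m/s (worst-case radial velocity)
f = 3.74 GHz = 3.74e+09 Hz
fd = 2*f*v/c = 2*3.74e+09*7575.7474/3.0e+08
fd = 188888.6360 Hz

188888.6360 Hz


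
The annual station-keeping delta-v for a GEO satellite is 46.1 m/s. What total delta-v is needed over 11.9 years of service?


dV = rate * years = 46.1 * 11.9
dV = 548.5900 m/s

548.5900 m/s


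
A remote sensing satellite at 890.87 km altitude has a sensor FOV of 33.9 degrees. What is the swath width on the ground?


FOV = 33.9 deg = 0.5916666 rad
swath = 2 * alt * tan(FOV/2) = 2 * 890.87 * tan(0.2958333)
swath = 2 * 890.87 * 0.3047767
swath = 543.0328 km

543.0328 km


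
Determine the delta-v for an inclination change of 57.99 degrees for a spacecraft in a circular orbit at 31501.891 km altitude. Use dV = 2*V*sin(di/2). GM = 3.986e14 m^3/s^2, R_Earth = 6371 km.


r = 37872.8910 km = 3.7872891e+07 m
V = sqrt(mu/r) = 3244.1761 m/s
di = 57.99 deg = 1.0121 rad
dV = 2*V*sin(di/2) = 2*3244.1761*sin(0.5060582)
dV = 3145.1203 m/s = 3.1451 km/s

3.1451 km/s


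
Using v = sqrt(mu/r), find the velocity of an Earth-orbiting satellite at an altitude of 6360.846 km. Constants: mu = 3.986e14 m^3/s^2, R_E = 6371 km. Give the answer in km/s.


r = R_E + alt = 6371.0 + 6360.846 = 12731.8460 km = 1.2731846e+07 m
v = sqrt(mu/r) = sqrt(3.986e14 / 1.2731846e+07) = 5595.2946 m/s = 5.5953 km/s

5.5953 km/s


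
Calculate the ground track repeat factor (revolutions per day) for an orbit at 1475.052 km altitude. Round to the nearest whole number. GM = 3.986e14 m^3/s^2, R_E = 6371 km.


r = 7.846052e+06 m
T = 2*pi*sqrt(r^3/mu) = 6916.5257 s = 115.2754 min
revs/day = 1440 / 115.2754 = 12.4918
Rounded: 12 revolutions per day

12 revolutions per day


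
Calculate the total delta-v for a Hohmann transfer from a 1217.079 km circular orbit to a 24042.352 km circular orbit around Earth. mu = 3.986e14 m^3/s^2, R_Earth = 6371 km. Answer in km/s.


r1 = 7588.0790 km = 7.588079e+06 m
r2 = 30413.3520 km = 3.0413352e+07 m
dv1 = sqrt(mu/r1)*(sqrt(2*r2/(r1+r2)) - 1) = 1921.8475 m/s
dv2 = sqrt(mu/r2)*(1 - sqrt(2*r1/(r1+r2))) = 1332.4360 m/s
total dv = |dv1| + |dv2| = 1921.8475 + 1332.4360 = 3254.2835 m/s = 3.2543 km/s

3.2543 km/s


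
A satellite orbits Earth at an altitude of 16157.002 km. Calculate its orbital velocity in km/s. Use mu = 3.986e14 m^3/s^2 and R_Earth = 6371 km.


r = R_E + alt = 6371.0 + 16157.002 = 22528.0020 km = 2.2528002e+07 m
v = sqrt(mu/r) = sqrt(3.986e14 / 2.2528002e+07) = 4206.3684 m/s = 4.2064 km/s

4.2064 km/s


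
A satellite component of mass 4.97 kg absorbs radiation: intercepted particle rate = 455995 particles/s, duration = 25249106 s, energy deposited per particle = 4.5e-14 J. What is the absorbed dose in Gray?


Total energy deposited = rate * time * E_per
  = 455995 * 25249106 * 4.5e-14 = 0.518106 J
Dose = E_total / mass = 0.518106 / 4.97
Dose = 0.1042467 Gy

0.1042 Gy


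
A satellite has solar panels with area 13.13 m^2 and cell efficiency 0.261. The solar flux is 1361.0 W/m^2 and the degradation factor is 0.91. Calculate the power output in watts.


P = area * eta * S * degradation
P = 13.13 * 0.261 * 1361.0 * 0.91
P = 4244.2871 W

4244.2871 W


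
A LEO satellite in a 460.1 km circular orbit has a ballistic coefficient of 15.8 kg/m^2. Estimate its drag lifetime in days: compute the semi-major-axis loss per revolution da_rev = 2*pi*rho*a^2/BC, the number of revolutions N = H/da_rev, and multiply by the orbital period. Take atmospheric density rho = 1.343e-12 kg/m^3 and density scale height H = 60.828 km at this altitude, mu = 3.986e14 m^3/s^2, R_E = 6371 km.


a = R_E + alt = 6831.1000 km = 6.8311e+06 m
da_rev = 2*pi*rho*a^2/BC = 2*pi*1.343e-12*(6.8311e+06)^2/15.8 = 24.921839 m per revolution
N = H/da_rev = 60828.0000 m / 24.921839 m = 2440.7509 revolutions
P = 2*pi*sqrt(a^3/mu) = 5618.8467 s
lifetime = N*P = 2440.7509 * 5618.8467 = 1.3714205e+07 s = 158.7292 days

158.7292 days


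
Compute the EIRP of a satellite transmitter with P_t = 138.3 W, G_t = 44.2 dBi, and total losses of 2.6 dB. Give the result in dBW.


Pt = 138.3 W = 21.4082 dBW
EIRP = Pt_dBW + Gt - losses = 21.4082 + 44.2 - 2.6 = 63.0082 dBW

63.0082 dBW


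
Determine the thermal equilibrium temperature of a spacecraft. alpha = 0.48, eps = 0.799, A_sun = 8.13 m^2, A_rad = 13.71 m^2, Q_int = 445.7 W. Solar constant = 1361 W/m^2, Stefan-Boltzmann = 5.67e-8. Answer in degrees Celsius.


Numerator = alpha*S*A_sun + Q_int = 0.48*1361*8.13 + 445.7 = 5756.8664 W
Denominator = eps*sigma*A_rad = 0.799*5.67e-8*13.71 = 6.2110824e-07 W/K^4
T^4 = 9.2687007e+09 K^4
T = 310.2807 K = 37.1307 C

37.1307 degrees Celsius


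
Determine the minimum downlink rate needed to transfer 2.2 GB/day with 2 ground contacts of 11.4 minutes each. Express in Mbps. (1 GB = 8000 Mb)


total contact time = 2 * 11.4 * 60 = 1368.0000 s
data = 2.2 GB = 17600.0000 Mb
rate = 17600.0000 / 1368.0000 = 12.8655 Mbps

12.8655 Mbps


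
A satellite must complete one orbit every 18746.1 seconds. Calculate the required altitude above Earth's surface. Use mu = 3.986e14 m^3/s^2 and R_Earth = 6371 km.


T = 18746.1 s
r = (mu*T^2/(4*pi^2))^(1/3) = (3.986e14 * 18746.1^2 / (4*pi^2))^(1/3)
r = 1.5252223e+07 m = 15252.2227 km
alt = r - R_E = 15252.2227 - 6371 = 8881.2227 km

8881.2227 km


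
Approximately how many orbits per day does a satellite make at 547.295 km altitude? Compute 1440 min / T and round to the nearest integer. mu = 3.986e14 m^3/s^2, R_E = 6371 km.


r = 6.918295e+06 m
T = 2*pi*sqrt(r^3/mu) = 5726.7713 s = 95.4462 min
revs/day = 1440 / 95.4462 = 15.0870
Rounded: 15 revolutions per day

15 revolutions per day


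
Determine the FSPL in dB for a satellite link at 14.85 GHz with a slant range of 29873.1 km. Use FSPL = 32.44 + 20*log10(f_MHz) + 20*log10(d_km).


f = 14.85 GHz = 14850.0000 MHz
d = 29873.1 km
FSPL = 32.44 + 20*log10(14850.0000) + 20*log10(29873.1)
FSPL = 32.44 + 83.4345 + 89.5056
FSPL = 205.3801 dB

205.3801 dB


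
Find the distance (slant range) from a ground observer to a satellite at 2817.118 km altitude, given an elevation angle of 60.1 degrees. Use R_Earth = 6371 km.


h = 2817.118 km, el = 60.1 deg
d = -R_E*sin(el) + sqrt((R_E*sin(el))^2 + 2*R_E*h + h^2)
d = -6371.0000*sin(1.0489) + sqrt((6371.0000*0.8668967)^2 + 2*6371.0000*2817.118 + 2817.118^2)
d = 3098.7983 km

3098.7983 km


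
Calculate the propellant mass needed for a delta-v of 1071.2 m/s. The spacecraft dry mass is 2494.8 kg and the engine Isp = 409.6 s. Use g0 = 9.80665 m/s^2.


ve = Isp * g0 = 409.6 * 9.80665 = 4016.803840 m/s
mass ratio = exp(dv/ve) = exp(1071.2/4016.803840) = 1.30562217
m_prop = m_dry * (mr - 1) = 2494.8 * (1.30562217 - 1)
m_prop = 762.4662 kg

762.4662 kg


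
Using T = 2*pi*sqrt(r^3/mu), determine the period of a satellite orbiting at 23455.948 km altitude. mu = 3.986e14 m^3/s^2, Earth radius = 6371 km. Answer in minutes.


r = 29826.9480 km = 2.9826948e+07 m
T = 2*pi*sqrt(r^3/mu) = 2*pi*sqrt(2.653545e+22 / 3.986e14)
T = 51265.4114 s = 854.4235 min

854.4235 minutes


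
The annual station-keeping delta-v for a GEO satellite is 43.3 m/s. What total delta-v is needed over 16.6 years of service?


dV = rate * years = 43.3 * 16.6
dV = 718.7800 m/s

718.7800 m/s


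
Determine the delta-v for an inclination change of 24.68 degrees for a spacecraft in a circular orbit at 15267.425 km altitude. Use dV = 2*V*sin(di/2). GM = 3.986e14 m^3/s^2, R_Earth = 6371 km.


r = 21638.4250 km = 2.1638425e+07 m
V = sqrt(mu/r) = 4291.9616 m/s
di = 24.68 deg = 0.4307473 rad
dV = 2*V*sin(di/2) = 2*4291.9616*sin(0.2153736)
dV = 1834.4912 m/s = 1.8345 km/s

1.8345 km/s


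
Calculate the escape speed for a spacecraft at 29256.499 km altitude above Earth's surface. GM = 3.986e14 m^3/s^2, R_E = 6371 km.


r = 6371.0 + 29256.499 = 35627.4990 km = 3.5627499e+07 m
v_esc = sqrt(2*mu/r) = sqrt(2*3.986e14 / 3.5627499e+07)
v_esc = 4730.3250 m/s = 4.7303 km/s

4.7303 km/s


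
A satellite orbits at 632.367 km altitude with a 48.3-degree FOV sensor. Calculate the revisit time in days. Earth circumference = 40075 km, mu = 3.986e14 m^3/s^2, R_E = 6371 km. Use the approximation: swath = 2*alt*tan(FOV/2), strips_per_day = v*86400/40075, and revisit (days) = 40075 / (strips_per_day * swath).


swath = 2*632.367*tan(0.421497) = 567.0679 km
v = sqrt(mu/r) = 7544.2349 m/s = 7.5442 km/s
strips/day = v*86400/40075 = 7.5442*86400/40075 = 16.2651
coverage/day = strips * swath = 16.2651 * 567.0679 = 9223.3882 km
revisit = 40075 / 9223.3882 = 4.3449 days

4.3449 days


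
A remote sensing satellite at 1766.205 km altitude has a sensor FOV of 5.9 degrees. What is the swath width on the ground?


FOV = 5.9 deg = 0.1029744 rad
swath = 2 * alt * tan(FOV/2) = 2 * 1766.205 * tan(0.05148721)
swath = 2 * 1766.205 * 0.05153276
swath = 182.0348 km

182.0348 km


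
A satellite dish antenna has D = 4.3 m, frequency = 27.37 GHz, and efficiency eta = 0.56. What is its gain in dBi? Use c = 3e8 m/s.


lambda = c/f = 3e8 / 2.737e+10 = 0.01096091 m
G = eta*(pi*D/lambda)^2 = 0.56*(pi*4.3/0.01096091)^2
G = 850612.5165 (linear)
G = 10*log10(850612.5165) = 59.2973 dBi

59.2973 dBi


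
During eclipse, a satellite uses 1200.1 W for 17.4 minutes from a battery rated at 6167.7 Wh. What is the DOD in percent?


E_used = P * t / 60 = 1200.1 * 17.4 / 60 = 348.0290 Wh
DOD = E_used / E_total * 100 = 348.0290 / 6167.7 * 100
DOD = 5.6428 %

5.6428 %


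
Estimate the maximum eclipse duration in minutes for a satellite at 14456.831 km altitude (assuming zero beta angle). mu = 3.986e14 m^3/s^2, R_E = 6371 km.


r = 20827.8310 km
T = 498.5699 min
Eclipse fraction = arcsin(R_E/r)/pi = arcsin(6371.0000/20827.8310)/pi
= arcsin(0.3058888)/pi = 0.09895358
Eclipse duration = 0.09895358 * 498.5699 = 49.3353 min

49.3353 minutes


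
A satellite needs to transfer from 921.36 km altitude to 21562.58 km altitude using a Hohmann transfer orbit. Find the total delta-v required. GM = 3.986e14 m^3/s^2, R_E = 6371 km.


r1 = 7292.3600 km = 7.29236e+06 m
r2 = 27933.5800 km = 2.793358e+07 m
dv1 = sqrt(mu/r1)*(sqrt(2*r2/(r1+r2)) - 1) = 1917.4478 m/s
dv2 = sqrt(mu/r2)*(1 - sqrt(2*r1/(r1+r2))) = 1346.8538 m/s
total dv = |dv1| + |dv2| = 1917.4478 + 1346.8538 = 3264.3016 m/s = 3.2643 km/s

3.2643 km/s


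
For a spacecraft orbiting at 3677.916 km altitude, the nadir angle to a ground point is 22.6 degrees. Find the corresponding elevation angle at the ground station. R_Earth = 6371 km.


r = R_E + alt = 10048.9160 km
Law of sines in the satellite / Earth-center / ground-point triangle:
  sin(nadir)/R_E = sin(90 + el)/r  =>  cos(el) = (r/R_E)*sin(nadir)
cos(el) = (10048.9160 / 6371.0000) * sin(22.6 deg) = 0.6061453
el = arccos(0.6061453) = 52.6887 deg
(Earth-central angle = 90 - nadir - el = 14.7113 deg)

52.6887 degrees


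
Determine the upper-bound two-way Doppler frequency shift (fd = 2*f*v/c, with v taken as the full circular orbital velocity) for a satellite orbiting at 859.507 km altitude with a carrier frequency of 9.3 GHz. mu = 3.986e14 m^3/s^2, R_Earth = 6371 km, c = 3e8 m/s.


r = 7.230507e+06 m
v = sqrt(mu/r) = 7424.7917 m/s (worst-case radial velocity)
f = 9.3 GHz = 9.3e+09 Hz
fd = 2*f*v/c = 2*9.3e+09*7424.7917/3.0e+08
fd = 460337.0828 Hz

460337.0828 Hz
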